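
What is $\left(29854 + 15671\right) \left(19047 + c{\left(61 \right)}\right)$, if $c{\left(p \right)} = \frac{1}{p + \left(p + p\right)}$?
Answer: $\frac{52894010350}{61} \approx 8.6712 \cdot 10^{8}$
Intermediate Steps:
$c{\left(p \right)} = \frac{1}{3 p}$ ($c{\left(p \right)} = \frac{1}{p + 2 p} = \frac{1}{3 p}$)
$\left(29854 + 15671\right) \left(19047 + c{\left(61 \right)}\right) = \left(29854 + 15671\right) \left(19047 + \frac{1}{3 \cdot 61}\right) = 45525 \left(19047 + \frac{1}{3} \cdot \frac{1}{61}\right) = 45525 \left(19047 + \frac{1}{183}\right) = 45525 \cdot \frac{3485602}{183} = \frac{52894010350}{61}$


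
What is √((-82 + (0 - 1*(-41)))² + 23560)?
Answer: √25241 ≈ 158.87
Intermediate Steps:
√((-82 + (0 - 1*(-41)))² + 23560) = √((-82 + (0 + 41))² + 23560) = √((-82 + 41)² + 23560) = √((-41)² + 23560) = √(1681 + 23560) = √25241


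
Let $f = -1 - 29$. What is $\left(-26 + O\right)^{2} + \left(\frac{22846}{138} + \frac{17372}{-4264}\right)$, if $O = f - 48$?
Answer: $\frac{807437315}{73554} \approx 10977.0$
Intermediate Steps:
$f = -30$ ($f = -1 - 29 = -30$)
$O = -78$ ($O = -30 - 48 = -78$)
$\left(-26 + O\right)^{2} + \left(\frac{22846}{138} + \frac{17372}{-4264}\right) = \left(-26 - 78\right)^{2} + \left(\frac{22846}{138} + \frac{17372}{-4264}\right) = \left(-104\right)^{2} + \left(22846 \cdot \frac{1}{138} + 17372 \left(- \frac{1}{4264}\right)\right) = 10816 + \left(\frac{11423}{69} - \frac{4343}{1066}\right) = 10816 + \frac{11877251}{73554} = \frac{807437315}{73554}$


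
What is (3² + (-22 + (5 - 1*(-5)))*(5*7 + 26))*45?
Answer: -32535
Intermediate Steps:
(3² + (-22 + (5 - 1*(-5)))*(5*7 + 26))*45 = (9 + (-22 + (5 + 5))*(35 + 26))*45 = (9 + (-22 + 10)*61)*45 = (9 - 12*61)*45 = (9 - 732)*45 = -723*45 = -32535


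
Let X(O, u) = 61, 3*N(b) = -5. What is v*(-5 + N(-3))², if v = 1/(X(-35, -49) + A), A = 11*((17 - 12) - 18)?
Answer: -200/369 ≈ -0.54201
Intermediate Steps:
N(b) = -5/3 (N(b) = (⅓)*(-5) = -5/3)
A = -143 (A = 11*(5 - 18) = 11*(-13) = -143)
v = -1/82 (v = 1/(61 - 143) = 1/(-82) = -1/82 ≈ -0.012195)
v*(-5 + N(-3))² = -(-5 - 5/3)²/82 = -(-20/3)²/82 = -1/82*400/9 = -200/369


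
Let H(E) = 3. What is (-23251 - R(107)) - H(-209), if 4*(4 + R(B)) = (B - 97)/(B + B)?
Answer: -9951005/428 ≈ -23250.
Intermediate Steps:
R(B) = -4 + (-97 + B)/(8*B) (R(B) = -4 + ((B - 97)/(B + B))/4 = -4 + ((-97 + B)/((2*B)))/4 = -4 + ((-97 + B)*(1/(2*B)))/4 = -4 + ((-97 + B)/(2*B))/4 = -4 + (-97 + B)/(8*B))
(-23251 - R(107)) - H(-209) = (-23251 - (-97 - 31*107)/(8*107)) - 1*3 = (-23251 - (-97 - 3317)/(8*107)) - 3 = (-23251 - (-3414)/(8*107)) - 3 = (-23251 - 1*(-1707/428)) - 3 = (-23251 + 1707/428) - 3 = -9949721/428 - 3 = -9951005/428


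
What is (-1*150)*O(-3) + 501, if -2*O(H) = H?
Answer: 276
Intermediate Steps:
O(H) = -H/2
(-1*150)*O(-3) + 501 = (-1*150)*(-½*(-3)) + 501 = -150*3/2 + 501 = -225 + 501 = 276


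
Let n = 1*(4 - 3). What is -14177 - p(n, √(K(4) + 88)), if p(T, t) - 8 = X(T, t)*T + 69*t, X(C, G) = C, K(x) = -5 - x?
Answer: -14186 - 69*√79 ≈ -14799.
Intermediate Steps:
n = 1 (n = 1*1 = 1)
p(T, t) = 8 + T² + 69*t (p(T, t) = 8 + (T*T + 69*t) = 8 + (T² + 69*t) = 8 + T² + 69*t)
-14177 - p(n, √(K(4) + 88)) = -14177 - (8 + 1² + 69*√((-5 - 1*4) + 88)) = -14177 - (8 + 1 + 69*√((-5 - 4) + 88)) = -14177 - (8 + 1 + 69*√(-9 + 88)) = -14177 - (8 + 1 + 69*√79) = -14177 - (9 + 69*√79) = -14177 + (-9 - 69*√79) = -14186 - 69*√79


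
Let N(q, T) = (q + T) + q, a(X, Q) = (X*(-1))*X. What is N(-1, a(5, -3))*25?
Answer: -675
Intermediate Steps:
a(X, Q) = -X² (a(X, Q) = (-X)*X = -X²)
N(q, T) = T + 2*q (N(q, T) = (T + q) + q = T + 2*q)
N(-1, a(5, -3))*25 = (-1*5² + 2*(-1))*25 = (-1*25 - 2)*25 = (-25 - 2)*25 = -27*25 = -675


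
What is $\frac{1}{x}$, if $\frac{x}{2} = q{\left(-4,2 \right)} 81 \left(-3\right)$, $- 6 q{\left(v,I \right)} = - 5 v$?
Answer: $\frac{1}{1620} \approx 0.00061728$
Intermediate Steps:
$q{\left(v,I \right)} = \frac{5 v}{6}$ ($q{\left(v,I \right)} = - \frac{\left(-5\right) v}{6} = \frac{5 v}{6}$)
$x = 1620$ ($x = 2 \cdot \frac{5}{6} \left(-4\right) 81 \left(-3\right) = 2 \left(- \frac{10}{3}\right) 81 \left(-3\right) = 2 \left(\left(-270\right) \left(-3\right)\right) = 2 \cdot 810 = 1620$)
$\frac{1}{x} = \frac{1}{1620}$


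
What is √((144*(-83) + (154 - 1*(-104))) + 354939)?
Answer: 7*√7005 ≈ 585.87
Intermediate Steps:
√((144*(-83) + (154 - 1*(-104))) + 354939) = √((-11952 + (154 + 104)) + 354939) = √((-11952 + 258) + 354939) = √(-11694 + 354939) = √343245 = 7*√7005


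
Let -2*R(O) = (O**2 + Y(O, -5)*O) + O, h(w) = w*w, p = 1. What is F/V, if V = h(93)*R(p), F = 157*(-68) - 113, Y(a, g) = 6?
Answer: 10789/34596 ≈ 0.31186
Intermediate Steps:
h(w) = w**2
R(O) = -7*O/2 - O**2/2 (R(O) = -((O**2 + 6*O) + O)/2 = -(O**2 + 7*O)/2 = -7*O/2 - O**2/2)
F = -10789 (F = -10676 - 113 = -10789)
V = -34596 (V = 93**2*(-1/2*1*(7 + 1)) = 8649*(-1/2*1*8) = 8649*(-4) = -34596)
F/V = -10789/(-34596) = -10789*(-1/34596) = 10789/34596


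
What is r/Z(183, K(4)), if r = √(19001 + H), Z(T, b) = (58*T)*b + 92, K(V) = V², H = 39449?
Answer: 5*√2338/169916 ≈ 0.0014228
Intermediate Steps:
Z(T, b) = 92 + 58*T*b (Z(T, b) = 58*T*b + 92 = 92 + 58*T*b)
r = 5*√2338 (r = √(19001 + 39449) = √58450 = 5*√2338 ≈ 241.76)
r/Z(183, K(4)) = (5*√2338)/(92 + 58*183*4²) = (5*√2338)/(92 + 58*183*16) = (5*√2338)/(92 + 169824) = (5*√2338)/169916 = (5*√2338)*(1/169916) = 5*√2338/169916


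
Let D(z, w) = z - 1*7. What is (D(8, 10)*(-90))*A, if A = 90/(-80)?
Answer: 405/4 ≈ 101.25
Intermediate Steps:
A = -9/8 (A = 90*(-1/80) = -9/8 ≈ -1.1250)
D(z, w) = -7 + z (D(z, w) = z - 7 = -7 + z)
(D(8, 10)*(-90))*A = ((-7 + 8)*(-90))*(-9/8) = (1*(-90))*(-9/8) = -90*(-9/8) = 405/4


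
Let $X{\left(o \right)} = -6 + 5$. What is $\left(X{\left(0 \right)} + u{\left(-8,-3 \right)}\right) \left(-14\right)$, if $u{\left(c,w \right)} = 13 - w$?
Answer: $-210$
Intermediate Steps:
$X{\left(o \right)} = -1$
$\left(X{\left(0 \right)} + u{\left(-8,-3 \right)}\right) \left(-14\right) = \left(-1 + \left(13 - -3\right)\right) \left(-14\right) = \left(-1 + \left(13 + 3\right)\right) \left(-14\right) = \left(-1 + 16\right) \left(-14\right) = 15 \left(-14\right) = -210$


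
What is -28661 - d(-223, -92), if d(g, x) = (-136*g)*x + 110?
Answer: 2761405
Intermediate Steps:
d(g, x) = 110 - 136*g*x (d(g, x) = -136*g*x + 110 = 110 - 136*g*x)
-28661 - d(-223, -92) = -28661 - (110 - 136*(-223)*(-92)) = -28661 - (110 - 2790176) = -28661 - 1*(-2790066) = -28661 + 2790066 = 2761405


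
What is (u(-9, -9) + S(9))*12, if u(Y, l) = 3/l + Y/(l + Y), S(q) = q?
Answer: 110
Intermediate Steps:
u(Y, l) = 3/l + Y/(Y + l)
(u(-9, -9) + S(9))*12 = ((3*(-9) + 3*(-9) - 9*(-9))/((-9)*(-9 - 9)) + 9)*12 = (-⅑*(-27 - 27 + 81)/(-18) + 9)*12 = (-⅑*(-1/18)*27 + 9)*12 = (⅙ + 9)*12 = (55/6)*12 = 110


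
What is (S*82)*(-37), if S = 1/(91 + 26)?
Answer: -3034/117 ≈ -25.932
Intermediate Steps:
S = 1/117 ≈ 0.0085470
(S*82)*(-37) = ((1/117)*82)*(-37) = (82/117)*(-37) = -3034/117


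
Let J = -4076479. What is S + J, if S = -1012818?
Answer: -5089297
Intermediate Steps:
S + J = -1012818 - 4076479 = -5089297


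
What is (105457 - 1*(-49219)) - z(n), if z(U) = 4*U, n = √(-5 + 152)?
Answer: 154676 - 28*√3 ≈ 1.5463e+5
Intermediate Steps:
n = 7*√3 (n = √147 = 7*√3 ≈ 12.124)
(105457 - 1*(-49219)) - z(n) = (105457 - 1*(-49219)) - 4*7*√3 = (105457 + 49219) - 28*√3 = 154676 - 28*√3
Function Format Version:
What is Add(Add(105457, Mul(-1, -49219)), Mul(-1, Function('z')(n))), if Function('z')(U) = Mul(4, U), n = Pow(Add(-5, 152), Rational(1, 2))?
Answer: Add(154676, Mul(-28, Pow(3, Rational(1, 2)))) ≈ 1.5463e+5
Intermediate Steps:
n = Mul(7, Pow(3, Rational(1, 2))) (n = Pow(147, Rational(1, 2)) = Mul(7, Pow(3, Rational(1, 2))) ≈ 12.124)
Add(Add(105457, Mul(-1, -49219)), Mul(-1, Function('z')(n))) = Add(Add(105457, Mul(-1, -49219)), Mul(-1, Mul(4, Mul(7, Pow(3, Rational(1, 2)))))) = Add(Add(105457, 49219), Mul(-1, Mul(28, Pow(3, Rational(1, 2))))) = Add(154676, Mul(-28, Pow(3, Rational(1, 2))))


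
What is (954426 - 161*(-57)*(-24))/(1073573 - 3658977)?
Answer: -367089/1292702 ≈ -0.28397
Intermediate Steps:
(954426 - 161*(-57)*(-24))/(1073573 - 3658977) = (954426 + 9177*(-24))/(-2585404) = (954426 - 220248)*(-1/2585404) = 734178*(-1/2585404) = -367089/1292702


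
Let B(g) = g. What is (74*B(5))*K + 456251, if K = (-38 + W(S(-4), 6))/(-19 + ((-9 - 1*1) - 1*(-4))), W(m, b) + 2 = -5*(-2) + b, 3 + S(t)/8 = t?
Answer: 2283031/5 ≈ 4.5661e+5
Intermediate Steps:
S(t) = -24 + 8*t
W(m, b) = 8 + b (W(m, b) = -2 + (-5*(-2) + b) = -2 + (10 + b) = 8 + b)
K = 24/25 (K = (-38 + (8 + 6))/(-19 + ((-9 - 1*1) - 1*(-4))) = (-38 + 14)/(-19 + ((-9 - 1) + 4)) = -24/(-19 + (-10 + 4)) = -24/(-19 - 6) = -24/(-25) = -24*(-1/25) = 24/25 ≈ 0.96000)
(74*B(5))*K + 456251 = (74*5)*(24/25) + 456251 = 370*(24/25) + 456251 = 1776/5 + 456251 = 2283031/5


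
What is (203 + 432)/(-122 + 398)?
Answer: 635/276 ≈ 2.3007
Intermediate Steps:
(203 + 432)/(-122 + 398) = 635/276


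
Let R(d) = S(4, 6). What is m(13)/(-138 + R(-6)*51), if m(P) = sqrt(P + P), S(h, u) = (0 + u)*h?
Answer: sqrt(26)/1086 ≈ 0.0046952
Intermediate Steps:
S(h, u) = h*u (S(h, u) = u*h = h*u)
R(d) = 24 (R(d) = 4*6 = 24)
m(P) = sqrt(2)*sqrt(P) (m(P) = sqrt(2*P) = sqrt(2)*sqrt(P))
m(13)/(-138 + R(-6)*51) = (sqrt(2)*sqrt(13))/(-138 + 24*51) = sqrt(26)/(-138 + 1224) = sqrt(26)/1086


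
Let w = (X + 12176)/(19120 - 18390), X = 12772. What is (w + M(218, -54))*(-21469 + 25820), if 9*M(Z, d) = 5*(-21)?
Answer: 107239097/1095 ≈ 97935.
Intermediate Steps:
w = 12474/365 (w = (12772 + 12176)/(19120 - 18390) = 24948/730 = 24948*(1/730) = 12474/365 ≈ 34.175)
M(Z, d) = -35/3 (M(Z, d) = (5*(-21))/9 = (1/9)*(-105) = -35/3)
(w + M(218, -54))*(-21469 + 25820) = (12474/365 - 35/3)*(-21469 + 25820) = (24647/1095)*4351 = 107239097/1095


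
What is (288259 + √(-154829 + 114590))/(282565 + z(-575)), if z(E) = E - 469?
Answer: 288259/281521 + 3*I*√4471/281521 ≈ 1.0239 + 0.00071255*I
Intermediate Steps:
z(E) = -469 + E
(288259 + √(-154829 + 114590))/(282565 + z(-575)) = (288259 + √(-154829 + 114590))/(282565 + (-469 - 575)) = (288259 + √(-40239))/(282565 - 1044) = (288259 + 3*I*√4471)/281521 = (288259 + 3*I*√4471)*(1/281521) = 288259/281521 + 3*I*√4471/281521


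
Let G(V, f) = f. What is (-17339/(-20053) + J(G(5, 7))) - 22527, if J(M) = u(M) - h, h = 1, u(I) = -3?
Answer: -451796804/20053 ≈ -22530.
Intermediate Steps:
J(M) = -4 (J(M) = -3 - 1*1 = -3 - 1 = -4)
(-17339/(-20053) + J(G(5, 7))) - 22527 = (-17339/(-20053) - 4) - 22527 = (-17339*(-1/20053) - 4) - 22527 = (17339/20053 - 4) - 22527 = -62873/20053 - 22527 = -451796804/20053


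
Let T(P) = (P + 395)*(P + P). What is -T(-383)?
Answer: 9192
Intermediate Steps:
T(P) = 2*P*(395 + P) (T(P) = (395 + P)*(2*P) = 2*P*(395 + P))
-T(-383) = -2*(-383)*(395 - 383) = -2*(-383)*12 = -1*(-9192) = 9192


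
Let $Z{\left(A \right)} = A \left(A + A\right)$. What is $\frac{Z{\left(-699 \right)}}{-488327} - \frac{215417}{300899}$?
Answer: $- \frac{399233041957}{146937105973} \approx -2.717$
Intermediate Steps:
$Z{\left(A \right)} = 2 A^{2}$ ($Z{\left(A \right)} = A 2 A = 2 A^{2}$)
$\frac{Z{\left(-699 \right)}}{-488327} - \frac{215417}{300899} = \frac{2 \left(-699\right)^{2}}{-488327} - \frac{215417}{300899} = 2 \cdot 488601 \left(- \frac{1}{488327}\right) - \frac{215417}{300899} = 977202 \left(- \frac{1}{488327}\right) - \frac{215417}{300899} = - \frac{977202}{488327} - \frac{215417}{300899} = - \frac{399233041957}{146937105973}$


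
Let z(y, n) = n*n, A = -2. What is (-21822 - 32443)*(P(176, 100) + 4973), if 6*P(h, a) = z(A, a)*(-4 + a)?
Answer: -8952259845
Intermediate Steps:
z(y, n) = n²
P(h, a) = a²*(-4 + a)/6 (P(h, a) = (a²*(-4 + a))/6 = a²*(-4 + a)/6)
(-21822 - 32443)*(P(176, 100) + 4973) = (-21822 - 32443)*((⅙)*100²*(-4 + 100) + 4973) = -54265*((⅙)*10000*96 + 4973) = -54265*(160000 + 4973) = -54265*164973 = -8952259845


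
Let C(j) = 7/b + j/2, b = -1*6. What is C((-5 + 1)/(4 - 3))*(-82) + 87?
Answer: 1040/3 ≈ 346.67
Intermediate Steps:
b = -6
C(j) = -7/6 + j/2 (C(j) = 7/(-6) + j/2 = 7*(-⅙) + j*(½) = -7/6 + j/2)
C((-5 + 1)/(4 - 3))*(-82) + 87 = (-7/6 + ((-5 + 1)/(4 - 3))/2)*(-82) + 87 = (-7/6 + (-4/1)/2)*(-82) + 87 = (-7/6 + (-4*1)/2)*(-82) + 87 = (-7/6 + (½)*(-4))*(-82) + 87 = (-7/6 - 2)*(-82) + 87 = -19/6*(-82) + 87 = 779/3 + 87 = 1040/3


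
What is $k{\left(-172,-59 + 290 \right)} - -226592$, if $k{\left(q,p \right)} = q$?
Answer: $226420$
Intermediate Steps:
$k{\left(-172,-59 + 290 \right)} - -226592 = -172 - -226592 = -172 + 226592 = 226420$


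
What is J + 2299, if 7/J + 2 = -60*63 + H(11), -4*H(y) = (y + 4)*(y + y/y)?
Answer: 8798266/3827 ≈ 2299.0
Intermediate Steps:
H(y) = -(1 + y)*(4 + y)/4 (H(y) = -(y + 4)*(y + y/y)/4 = -(4 + y)*(y + 1)/4 = -(4 + y)*(1 + y)/4 = -(1 + y)*(4 + y)/4)
J = -7/3827 (J = 7/(-2 + (-60*63 + (-1 - 5/4*11 - 1/4*11**2))) = 7/(-2 + (-3780 + (-1 - 55/4 - 1/4*121))) = 7/(-2 + (-3780 + (-1 - 55/4 - 121/4))) = 7/(-2 + (-3780 - 45)) = 7/(-2 - 3825) = 7/(-3827) = 7*(-1/3827) = -7/3827 ≈ -0.0018291)
J + 2299 = -7/3827 + 2299 = 8798266/3827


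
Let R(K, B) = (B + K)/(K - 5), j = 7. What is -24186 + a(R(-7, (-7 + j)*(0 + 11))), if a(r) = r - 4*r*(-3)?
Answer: -290141/12 ≈ -24178.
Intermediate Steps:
R(K, B) = (B + K)/(-5 + K)
a(r) = 13*r (a(r) = r + 12*r = 13*r)
-24186 + a(R(-7, (-7 + j)*(0 + 11))) = -24186 + 13*(((-7 + 7)*(0 + 11) - 7)/(-5 - 7)) = -24186 + 13*((0*11 - 7)/(-12)) = -24186 + 13*(-(0 - 7)/12) = -24186 + 13*(-1/12*(-7)) = -24186 + 13*(7/12) = -24186 + 91/12 = -290141/12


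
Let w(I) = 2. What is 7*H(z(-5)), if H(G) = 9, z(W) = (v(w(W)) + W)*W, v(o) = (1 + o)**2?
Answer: 63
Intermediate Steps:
z(W) = W*(9 + W) (z(W) = ((1 + 2)**2 + W)*W = (3**2 + W)*W = (9 + W)*W = W*(9 + W))
7*H(z(-5)) = 7*9 = 63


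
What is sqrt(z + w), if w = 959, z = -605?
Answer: sqrt(354) ≈ 18.815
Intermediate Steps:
sqrt(z + w) = sqrt(-605 + 959) = sqrt(354)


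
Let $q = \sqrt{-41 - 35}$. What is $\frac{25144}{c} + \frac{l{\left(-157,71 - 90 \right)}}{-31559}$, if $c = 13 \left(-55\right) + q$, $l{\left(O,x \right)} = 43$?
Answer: $- \frac{81055489369}{2305164037} - \frac{7184 i \sqrt{19}}{73043} \approx -35.163 - 0.42871 i$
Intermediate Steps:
$q = 2 i \sqrt{19}$ ($q = \sqrt{-41 - 35} = \sqrt{-76} = 2 i \sqrt{19} \approx 8.7178 i$)
$c = -715 + 2 i \sqrt{19}$ ($c = 13 \left(-55\right) + 2 i \sqrt{19} = -715 + 2 i \sqrt{19} \approx -715.0 + 8.7178 i$)
$\frac{25144}{c} + \frac{l{\left(-157,71 - 90 \right)}}{-31559} = \frac{25144}{-715 + 2 i \sqrt{19}} + \frac{43}{-31559} = \frac{25144}{-715 + 2 i \sqrt{19}} + 43 \left(- \frac{1}{31559}\right) = \frac{25144}{-715 + 2 i \sqrt{19}} - \frac{43}{31559} = - \frac{43}{31559} + \frac{25144}{-715 + 2 i \sqrt{19}}$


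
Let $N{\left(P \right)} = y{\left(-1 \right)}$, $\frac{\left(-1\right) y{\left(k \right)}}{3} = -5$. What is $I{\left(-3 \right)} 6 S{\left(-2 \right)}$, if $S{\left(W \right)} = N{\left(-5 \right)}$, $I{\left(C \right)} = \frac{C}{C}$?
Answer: $90$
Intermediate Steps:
$y{\left(k \right)} = 15$ ($y{\left(k \right)} = \left(-3\right) \left(-5\right) = 15$)
$I{\left(C \right)} = 1$
$N{\left(P \right)} = 15$
$S{\left(W \right)} = 15$
$I{\left(-3 \right)} 6 S{\left(-2 \right)} = 1 \cdot 6 \cdot 15 = 6 \cdot 15 = 90$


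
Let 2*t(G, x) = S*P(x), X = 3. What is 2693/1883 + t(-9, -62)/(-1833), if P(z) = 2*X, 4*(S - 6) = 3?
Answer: 6530851/4602052 ≈ 1.4191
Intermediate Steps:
S = 27/4 (S = 6 + (1/4)*3 = 6 + 3/4 = 27/4 ≈ 6.7500)
P(z) = 6 (P(z) = 2*3 = 6)
t(G, x) = 81/4 (t(G, x) = ((27/4)*6)/2 = (1/2)*(81/2) = 81/4)
2693/1883 + t(-9, -62)/(-1833) = 2693/1883 + (81/4)/(-1833) = 2693*(1/1883) + (81/4)*(-1/1833) = 2693/1883 - 27/2444 = 6530851/4602052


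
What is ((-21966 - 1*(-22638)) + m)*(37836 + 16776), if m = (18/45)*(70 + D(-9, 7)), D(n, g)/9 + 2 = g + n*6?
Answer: 142974216/5 ≈ 2.8595e+7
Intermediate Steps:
D(n, g) = -18 + 9*g + 54*n (D(n, g) = -18 + 9*(g + n*6) = -18 + 9*(g + 6*n) = -18 + (9*g + 54*n) = -18 + 9*g + 54*n)
m = -742/5 (m = (18/45)*(70 + (-18 + 9*7 + 54*(-9))) = (18*(1/45))*(70 + (-18 + 63 - 486)) = 2*(70 - 441)/5 = (⅖)*(-371) = -742/5 ≈ -148.40)
((-21966 - 1*(-22638)) + m)*(37836 + 16776) = ((-21966 - 1*(-22638)) - 742/5)*(37836 + 16776) = ((-21966 + 22638) - 742/5)*54612 = (672 - 742/5)*54612 = (2618/5)*54612 = 142974216/5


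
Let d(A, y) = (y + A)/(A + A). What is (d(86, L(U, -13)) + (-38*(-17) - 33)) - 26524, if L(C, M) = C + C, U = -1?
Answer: -1114152/43 ≈ -25911.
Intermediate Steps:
L(C, M) = 2*C
d(A, y) = (A + y)/(2*A) (d(A, y) = (A + y)/((2*A)) = (A + y)*(1/(2*A)) = (A + y)/(2*A))
(d(86, L(U, -13)) + (-38*(-17) - 33)) - 26524 = ((1/2)*(86 + 2*(-1))/86 + (-38*(-17) - 33)) - 26524 = ((1/2)*(1/86)*(86 - 2) + (646 - 33)) - 26524 = ((1/2)*(1/86)*84 + 613) - 26524 = (21/43 + 613) - 26524 = 26380/43 - 26524 = -1114152/43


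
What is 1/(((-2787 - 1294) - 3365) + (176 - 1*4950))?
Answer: -1/12220 ≈ -8.1833e-5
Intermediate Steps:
1/(((-2787 - 1294) - 3365) + (176 - 1*4950)) = 1/((-4081 - 3365) + (176 - 4950)) = 1/(-7446 - 4774) = 1/(-12220) = -1/12220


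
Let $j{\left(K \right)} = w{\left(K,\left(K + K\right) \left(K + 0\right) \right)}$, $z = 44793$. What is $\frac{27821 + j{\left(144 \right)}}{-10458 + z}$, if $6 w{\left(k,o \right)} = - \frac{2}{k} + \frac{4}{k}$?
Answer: $\frac{12018673}{14832720} \approx 0.81028$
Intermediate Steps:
$w{\left(k,o \right)} = \frac{1}{3 k}$ ($w{\left(k,o \right)} = \frac{- \frac{2}{k} + \frac{4}{k}}{6} = \frac{2 \frac{1}{k}}{6} = \frac{1}{3 k}$)
$j{\left(K \right)} = \frac{1}{3 K}$
$\frac{27821 + j{\left(144 \right)}}{-10458 + z} = \frac{27821 + \frac{1}{3 \cdot 144}}{-10458 + 44793} = \frac{27821 + \frac{1}{3} \cdot \frac{1}{144}}{34335} = \left(27821 + \frac{1}{432}\right) \frac{1}{34335} = \frac{12018673}{432} \cdot \frac{1}{34335} = \frac{12018673}{14832720}$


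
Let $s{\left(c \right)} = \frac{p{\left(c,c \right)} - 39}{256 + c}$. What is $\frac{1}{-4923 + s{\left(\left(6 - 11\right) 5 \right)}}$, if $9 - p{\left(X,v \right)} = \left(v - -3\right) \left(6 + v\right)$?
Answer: $- \frac{33}{162523} \approx -0.00020305$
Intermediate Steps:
$p{\left(X,v \right)} = 9 - \left(3 + v\right) \left(6 + v\right)$ ($p{\left(X,v \right)} = 9 - \left(v - -3\right) \left(6 + v\right) = 9 - \left(v + 3\right) \left(6 + v\right) = 9 - \left(3 + v\right) \left(6 + v\right)$)
$s{\left(c \right)} = \frac{-48 - c^{2} - 9 c}{256 + c}$ ($s{\left(c \right)} = \frac{\left(-9 - c^{2} - 9 c\right) - 39}{256 + c} = \frac{-48 - c^{2} - 9 c}{256 + c}$)
$\frac{1}{-4923 + s{\left(\left(6 - 11\right) 5 \right)}} = \frac{1}{-4923 + \frac{-48 - \left(\left(6 - 11\right) 5\right)^{2} - 9 \left(6 - 11\right) 5}{256 + \left(6 - 11\right) 5}} = \frac{1}{-4923 + \frac{-48 - \left(\left(-5\right) 5\right)^{2} - 9 \left(\left(-5\right) 5\right)}{256 - 25}} = \frac{1}{-4923 + \frac{-48 - \left(-25\right)^{2} - -225}{256 - 25}} = \frac{1}{-4923 + \frac{-48 - 625 + 225}{231}} = \frac{1}{-4923 + \frac{1}{231} \left(-448\right)} = \frac{1}{-4923 - \frac{64}{33}} = \frac{1}{- \frac{162523}{33}} = - \frac{33}{162523}$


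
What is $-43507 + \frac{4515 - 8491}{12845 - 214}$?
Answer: $- \frac{549540893}{12631} \approx -43507.0$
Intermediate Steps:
$-43507 + \frac{4515 - 8491}{12845 - 214} = -43507 - \frac{3976}{12631} = - \frac{549540893}{12631}$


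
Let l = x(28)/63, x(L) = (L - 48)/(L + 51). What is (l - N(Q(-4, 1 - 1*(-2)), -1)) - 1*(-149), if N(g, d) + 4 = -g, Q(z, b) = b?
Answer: 776392/4977 ≈ 156.00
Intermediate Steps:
x(L) = (-48 + L)/(51 + L)
l = -20/4977 (l = ((-48 + 28)/(51 + 28))/63 = (-20/79)*(1/63) = ((1/79)*(-20))*(1/63) = -20/79*1/63 = -20/4977 ≈ -0.0040185)
N(g, d) = -4 - g
(l - N(Q(-4, 1 - 1*(-2)), -1)) - 1*(-149) = (-20/4977 - (-4 - (1 - 1*(-2)))) - 1*(-149) = (-20/4977 - (-4 - (1 + 2))) + 149 = (-20/4977 - (-4 - 1*3)) + 149 = (-20/4977 - (-4 - 3)) + 149 = (-20/4977 - 1*(-7)) + 149 = (-20/4977 + 7) + 149 = 34819/4977 + 149 = 776392/4977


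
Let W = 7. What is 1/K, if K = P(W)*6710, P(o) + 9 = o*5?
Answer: 1/174460 ≈ 5.7320e-6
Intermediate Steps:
P(o) = -9 + 5*o (P(o) = -9 + o*5 = -9 + 5*o)
K = 174460 (K = (-9 + 5*7)*6710 = (-9 + 35)*6710 = 26*6710 = 174460)
1/K = 1/174460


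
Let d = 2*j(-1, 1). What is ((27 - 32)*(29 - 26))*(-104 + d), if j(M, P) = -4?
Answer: 1680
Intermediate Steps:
d = -8 (d = 2*(-4) = -8)
((27 - 32)*(29 - 26))*(-104 + d) = ((27 - 32)*(29 - 26))*(-104 - 8) = -5*3*(-112) = -15*(-112) = 1680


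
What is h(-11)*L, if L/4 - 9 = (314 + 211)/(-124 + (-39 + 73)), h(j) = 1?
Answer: 38/3 ≈ 12.667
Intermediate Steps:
L = 38/3 (L = 36 + 4*((314 + 211)/(-124 + (-39 + 73))) = 36 + 4*(525/(-124 + 34)) = 36 + 4*(525/(-90)) = 36 + 4*(525*(-1/90)) = 36 + 4*(-35/6) = 36 - 70/3 = 38/3 ≈ 12.667)
h(-11)*L = 1*(38/3) = 38/3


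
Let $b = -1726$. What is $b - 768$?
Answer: $-2494$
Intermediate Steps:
$b - 768 = -1726 - 768 = -2494$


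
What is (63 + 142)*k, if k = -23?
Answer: -4715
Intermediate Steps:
(63 + 142)*k = (63 + 142)*(-23) = 205*(-23) = -4715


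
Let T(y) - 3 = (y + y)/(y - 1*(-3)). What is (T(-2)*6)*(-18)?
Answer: 108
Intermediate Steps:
T(y) = 3 + 2*y/(3 + y) (T(y) = 3 + (y + y)/(y - 1*(-3)) = 3 + (2*y)/(y + 3) = 3 + (2*y)/(3 + y) = 3 + 2*y/(3 + y))
(T(-2)*6)*(-18) = (((9 + 5*(-2))/(3 - 2))*6)*(-18) = (((9 - 10)/1)*6)*(-18) = ((1*(-1))*6)*(-18) = -1*6*(-18) = -6*(-18) = 108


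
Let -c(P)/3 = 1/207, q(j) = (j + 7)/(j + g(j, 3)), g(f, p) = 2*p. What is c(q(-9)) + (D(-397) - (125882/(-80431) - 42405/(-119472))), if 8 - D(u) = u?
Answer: 3903236668181/9609252432 ≈ 406.20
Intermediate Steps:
D(u) = 8 - u
q(j) = (7 + j)/(6 + j) (q(j) = (j + 7)/(j + 2*3) = (7 + j)/(j + 6) = (7 + j)/(6 + j))
c(P) = -1/69 (c(P) = -3/207 = -3*1/207 = -1/69)
c(q(-9)) + (D(-397) - (125882/(-80431) - 42405/(-119472))) = -1/69 + ((8 - 1*(-397)) - (125882/(-80431) - 42405/(-119472))) = -1/69 + ((8 + 397) - (125882*(-1/80431) - 42405*(-1/119472))) = -1/69 + (405 - (-125882/80431 + 14135/39824)) = -1/69 + (405 - 1*(-3876232583/3203084144)) = -1/69 + (405 + 3876232583/3203084144) = -1/69 + 1301125310903/3203084144 = 3903236668181/9609252432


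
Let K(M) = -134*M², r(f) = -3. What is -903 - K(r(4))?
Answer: 303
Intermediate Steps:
-903 - K(r(4)) = -903 - (-134)*(-3)² = -903 - (-134)*9 = -903 - 1*(-1206) = -903 + 1206 = 303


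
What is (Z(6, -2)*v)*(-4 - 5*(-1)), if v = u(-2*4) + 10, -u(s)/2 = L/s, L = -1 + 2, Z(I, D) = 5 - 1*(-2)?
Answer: 287/4 ≈ 71.750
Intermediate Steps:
Z(I, D) = 7 (Z(I, D) = 5 + 2 = 7)
L = 1
u(s) = -2/s
v = 41/4 (v = -2/((-2*4)) + 10 = -2/(-8) + 10 = -2*(-⅛) + 10 = ¼ + 10 = 41/4 ≈ 10.250)
(Z(6, -2)*v)*(-4 - 5*(-1)) = (7*(41/4))*(-4 - 5*(-1)) = 287*(-4 + 5)/4 = (287/4)*1 = 287/4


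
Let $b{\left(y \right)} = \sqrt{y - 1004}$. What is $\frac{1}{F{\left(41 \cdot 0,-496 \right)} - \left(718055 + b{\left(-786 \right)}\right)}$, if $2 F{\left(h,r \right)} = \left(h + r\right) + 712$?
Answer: $\frac{i}{\sqrt{1790} - 717947 i} \approx -1.3929 \cdot 10^{-6} + 8.2081 \cdot 10^{-11} i$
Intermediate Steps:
$b{\left(y \right)} = \sqrt{-1004 + y}$
$F{\left(h,r \right)} = 356 + \frac{h}{2} + \frac{r}{2}$ ($F{\left(h,r \right)} = \frac{\left(h + r\right) + 712}{2} = \frac{712 + h + r}{2} = 356 + \frac{h}{2} + \frac{r}{2}$)
$\frac{1}{F{\left(41 \cdot 0,-496 \right)} - \left(718055 + b{\left(-786 \right)}\right)} = \frac{1}{\left(356 + \frac{41 \cdot 0}{2} + \frac{1}{2} \left(-496\right)\right) - \left(718055 + \sqrt{-1004 - 786}\right)} = \frac{1}{\left(356 + \frac{1}{2} \cdot 0 - 248\right) - \left(718055 + \sqrt{-1790}\right)} = \frac{1}{\left(356 + 0 - 248\right) - \left(718055 + i \sqrt{1790}\right)} = \frac{1}{108 - \left(718055 + i \sqrt{1790}\right)} = \frac{1}{-717947 - i \sqrt{1790}}$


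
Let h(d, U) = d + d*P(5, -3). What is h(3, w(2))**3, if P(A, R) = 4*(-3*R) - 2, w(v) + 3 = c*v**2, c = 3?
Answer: 1157625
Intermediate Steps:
w(v) = -3 + 3*v**2
P(A, R) = -2 - 12*R (P(A, R) = -12*R - 2 = -2 - 12*R)
h(d, U) = 35*d (h(d, U) = d + d*(-2 - 12*(-3)) = d + d*(-2 + 36) = d + d*34 = d + 34*d = 35*d)
h(3, w(2))**3 = (35*3)**3 = 105**3 = 1157625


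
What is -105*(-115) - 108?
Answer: 11967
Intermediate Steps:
-105*(-115) - 108 = 12075 - 108 = 11967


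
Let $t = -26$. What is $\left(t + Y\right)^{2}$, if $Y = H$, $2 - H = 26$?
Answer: $2500$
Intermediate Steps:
$H = -24$ ($H = 2 - 26 = -24$)
$Y = -24$
$\left(t + Y\right)^{2} = \left(-26 - 24\right)^{2} = \left(-50\right)^{2} = 2500$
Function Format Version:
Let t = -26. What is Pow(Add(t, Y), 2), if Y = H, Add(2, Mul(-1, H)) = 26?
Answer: 2500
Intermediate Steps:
H = -24 (H = Add(2, Mul(-1, 26)) = Add(2, -26) = -24)
Y = -24
Pow(Add(t, Y), 2) = Pow(Add(-26, -24), 2) = Pow(-50, 2) = 2500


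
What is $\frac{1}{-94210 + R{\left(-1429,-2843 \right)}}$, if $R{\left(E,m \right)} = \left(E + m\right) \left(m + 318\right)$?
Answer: $\frac{1}{10692590} \approx 9.3523 \cdot 10^{-8}$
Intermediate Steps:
$R{\left(E,m \right)} = \left(318 + m\right) \left(E + m\right)$ ($R{\left(E,m \right)} = \left(E + m\right) \left(318 + m\right) = \left(318 + m\right) \left(E + m\right)$)
$\frac{1}{-94210 + R{\left(-1429,-2843 \right)}} = \frac{1}{-94210 + \left(\left(-2843\right)^{2} + 318 \left(-1429\right) + 318 \left(-2843\right) - -4062647\right)} = \frac{1}{-94210 + \left(8082649 - 454422 - 904074 + 4062647\right)} = \frac{1}{-94210 + 10786800} = \frac{1}{10692590}$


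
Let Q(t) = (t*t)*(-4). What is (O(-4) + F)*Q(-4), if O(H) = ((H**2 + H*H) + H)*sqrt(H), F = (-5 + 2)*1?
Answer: 192 - 3584*I ≈ 192.0 - 3584.0*I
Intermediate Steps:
Q(t) = -4*t**2 (Q(t) = t**2*(-4) = -4*t**2)
F = -3 (F = -3*1 = -3)
O(H) = sqrt(H)*(H + 2*H**2) (O(H) = ((H**2 + H**2) + H)*sqrt(H) = (2*H**2 + H)*sqrt(H) = (H + 2*H**2)*sqrt(H) = sqrt(H)*(H + 2*H**2))
(O(-4) + F)*Q(-4) = ((-4)**(3/2)*(1 + 2*(-4)) - 3)*(-4*(-4)**2) = ((-8*I)*(1 - 8) - 3)*(-4*16) = (-8*I*(-7) - 3)*(-64) = (56*I - 3)*(-64) = (-3 + 56*I)*(-64) = 192 - 3584*I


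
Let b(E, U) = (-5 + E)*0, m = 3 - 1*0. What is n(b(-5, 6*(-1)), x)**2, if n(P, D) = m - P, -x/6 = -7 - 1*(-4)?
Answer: 9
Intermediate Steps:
m = 3 (m = 3 + 0 = 3)
x = 18 (x = -6*(-7 - 1*(-4)) = -6*(-7 + 4) = -6*(-3) = 18)
b(E, U) = 0
n(P, D) = 3 - P
n(b(-5, 6*(-1)), x)**2 = (3 - 1*0)**2 = (3 + 0)**2 = 3**2 = 9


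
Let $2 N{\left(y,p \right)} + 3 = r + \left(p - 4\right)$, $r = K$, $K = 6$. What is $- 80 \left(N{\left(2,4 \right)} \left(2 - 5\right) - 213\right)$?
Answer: $17400$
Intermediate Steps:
$r = 6$
$N{\left(y,p \right)} = - \frac{1}{2} + \frac{p}{2}$ ($N{\left(y,p \right)} = - \frac{3}{2} + \frac{6 + \left(p - 4\right)}{2} = - \frac{3}{2} + \frac{6 + \left(-4 + p\right)}{2} = - \frac{3}{2} + \frac{2 + p}{2} = - \frac{3}{2} + \left(1 + \frac{p}{2}\right) = - \frac{1}{2} + \frac{p}{2}$)
$- 80 \left(N{\left(2,4 \right)} \left(2 - 5\right) - 213\right) = - 80 \left(\left(- \frac{1}{2} + \frac{1}{2} \cdot 4\right) \left(2 - 5\right) - 213\right) = - 80 \left(\left(- \frac{1}{2} + 2\right) \left(-3\right) - 213\right) = - 80 \left(\frac{3}{2} \left(-3\right) - 213\right) = - 80 \left(- \frac{9}{2} - 213\right) = \left(-80\right) \left(- \frac{435}{2}\right) = 17400$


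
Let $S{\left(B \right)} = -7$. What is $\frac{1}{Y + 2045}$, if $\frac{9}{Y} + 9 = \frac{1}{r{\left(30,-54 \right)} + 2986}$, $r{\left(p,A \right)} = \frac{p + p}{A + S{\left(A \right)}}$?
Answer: $\frac{1638713}{3349529311} \approx 0.00048924$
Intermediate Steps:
$r{\left(p,A \right)} = \frac{2 p}{-7 + A}$ ($r{\left(p,A \right)} = \frac{p + p}{A - 7} = \frac{2 p}{-7 + A}$)
$Y = - \frac{1638774}{1638713}$ ($Y = \frac{9}{-9 + \frac{1}{2 \cdot 30 \frac{1}{-7 - 54} + 2986}} = \frac{9}{-9 + \frac{1}{2 \cdot 30 \frac{1}{-61} + 2986}} = \frac{9}{-9 + \frac{1}{2 \cdot 30 \left(- \frac{1}{61}\right) + 2986}} = \frac{9}{-9 + \frac{1}{- \frac{60}{61} + 2986}} = \frac{9}{-9 + \frac{1}{\frac{182086}{61}}} = \frac{9}{-9 + \frac{61}{182086}} = \frac{9}{- \frac{1638713}{182086}} = 9 \left(- \frac{182086}{1638713}\right) = - \frac{1638774}{1638713} \approx -1.0$)
$\frac{1}{Y + 2045} = \frac{1}{- \frac{1638774}{1638713} + 2045} = \frac{1}{\frac{3349529311}{1638713}} = \frac{1638713}{3349529311}$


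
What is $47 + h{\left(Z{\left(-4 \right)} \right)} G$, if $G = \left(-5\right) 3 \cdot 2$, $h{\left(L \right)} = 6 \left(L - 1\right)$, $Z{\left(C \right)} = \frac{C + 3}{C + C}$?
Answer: $\frac{409}{2} \approx 204.5$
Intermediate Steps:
$Z{\left(C \right)} = \frac{3 + C}{2 C}$
$h{\left(L \right)} = -6 + 6 L$ ($h{\left(L \right)} = 6 \left(-1 + L\right) = -6 + 6 L$)
$G = -30$ ($G = \left(-15\right) 2 = -30$)
$47 + h{\left(Z{\left(-4 \right)} \right)} G = 47 + \left(-6 + 6 \frac{3 - 4}{2 \left(-4\right)}\right) \left(-30\right) = 47 + \left(-6 + 6 \cdot \frac{1}{2} \left(- \frac{1}{4}\right) \left(-1\right)\right) \left(-30\right) = 47 + \left(-6 + 6 \cdot \frac{1}{8}\right) \left(-30\right) = 47 + \left(-6 + \frac{3}{4}\right) \left(-30\right) = 47 - - \frac{315}{2} = 47 + \frac{315}{2} = \frac{409}{2}$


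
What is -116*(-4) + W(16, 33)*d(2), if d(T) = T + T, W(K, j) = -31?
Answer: 340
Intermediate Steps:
d(T) = 2*T
-116*(-4) + W(16, 33)*d(2) = -116*(-4) - 62*2 = 464 - 31*4 = 464 - 124 = 340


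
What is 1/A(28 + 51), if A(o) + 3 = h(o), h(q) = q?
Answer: 1/76 ≈ 0.013158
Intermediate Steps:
A(o) = -3 + o
1/A(28 + 51) = 1/(-3 + (28 + 51)) = 1/(-3 + 79) = 1/76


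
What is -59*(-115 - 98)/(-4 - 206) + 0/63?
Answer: -4189/70 ≈ -59.843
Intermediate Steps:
-59*(-115 - 98)/(-4 - 206) + 0/63 = -59/((-210/(-213))) + 0*(1/63) = -59/((-210*(-1/213))) + 0 = -59/70/71 + 0 = -59*71/70 + 0 = -4189/70 + 0 = -4189/70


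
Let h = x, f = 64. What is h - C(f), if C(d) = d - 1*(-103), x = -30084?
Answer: -30251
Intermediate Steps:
C(d) = 103 + d (C(d) = d + 103 = 103 + d)
h = -30084
h - C(f) = -30084 - (103 + 64) = -30084 - 1*167 = -30084 - 167 = -30251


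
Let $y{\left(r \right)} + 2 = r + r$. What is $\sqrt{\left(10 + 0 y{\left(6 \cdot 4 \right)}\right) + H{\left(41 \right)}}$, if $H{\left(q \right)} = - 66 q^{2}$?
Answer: $14 i \sqrt{566} \approx 333.07 i$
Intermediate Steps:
$y{\left(r \right)} = -2 + 2 r$ ($y{\left(r \right)} = -2 + \left(r + r\right) = -2 + 2 r$)
$\sqrt{\left(10 + 0 y{\left(6 \cdot 4 \right)}\right) + H{\left(41 \right)}} = \sqrt{\left(10 + 0 \left(-2 + 2 \cdot 6 \cdot 4\right)\right) - 66 \cdot 41^{2}} = \sqrt{\left(10 + 0 \left(-2 + 2 \cdot 24\right)\right) - 110946} = \sqrt{\left(10 + 0 \left(-2 + 48\right)\right) - 110946} = \sqrt{\left(10 + 0 \cdot 46\right) - 110946} = \sqrt{\left(10 + 0\right) - 110946} = \sqrt{10 - 110946} = \sqrt{-110936} = 14 i \sqrt{566}$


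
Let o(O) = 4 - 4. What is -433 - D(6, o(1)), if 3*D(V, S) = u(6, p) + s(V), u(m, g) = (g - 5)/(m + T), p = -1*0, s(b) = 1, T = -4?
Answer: -865/2 ≈ -432.50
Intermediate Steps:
p = 0
o(O) = 0
u(m, g) = (-5 + g)/(-4 + m) (u(m, g) = (g - 5)/(m - 4) = (-5 + g)/(-4 + m))
D(V, S) = -½ (D(V, S) = ((-5 + 0)/(-4 + 6) + 1)/3 = (-5/2 + 1)/3 = (⅓)*(-3/2) = -½)
-433 - D(6, o(1)) = -433 - 1*(-½) = -433 + ½ = -865/2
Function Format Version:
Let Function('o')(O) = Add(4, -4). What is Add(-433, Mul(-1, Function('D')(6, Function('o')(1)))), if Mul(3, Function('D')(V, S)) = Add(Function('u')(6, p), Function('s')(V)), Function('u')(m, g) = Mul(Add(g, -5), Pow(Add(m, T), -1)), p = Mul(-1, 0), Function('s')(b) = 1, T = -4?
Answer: Rational(-865, 2) ≈ -432.50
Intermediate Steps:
p = 0
Function('o')(O) = 0
Function('u')(m, g) = Mul(Pow(Add(-4, m), -1), Add(-5, g)) (Function('u')(m, g) = Mul(Add(g, -5), Pow(Add(m, -4), -1)) = Mul(Add(-5, g), Pow(Add(-4, m), -1)) = Mul(Pow(Add(-4, m), -1), Add(-5, g)))
Function('D')(V, S) = Rational(-1, 2) (Function('D')(V, S) = Mul(Rational(1, 3), Add(Mul(Pow(Add(-4, 6), -1), Add(-5, 0)), 1)) = Mul(Rational(1, 3), Add(Mul(Pow(2, -1), -5), 1)) = Mul(Rational(1, 3), Add(Mul(Rational(1, 2), -5), 1)) = Mul(Rational(1, 3), Add(Rational(-5, 2), 1)) = Mul(Rational(1, 3), Rational(-3, 2)) = Rational(-1, 2))
Add(-433, Mul(-1, Function('D')(6, Function('o')(1)))) = Add(-433, Mul(-1, Rational(-1, 2))) = Add(-433, Rational(1, 2)) = Rational(-865, 2)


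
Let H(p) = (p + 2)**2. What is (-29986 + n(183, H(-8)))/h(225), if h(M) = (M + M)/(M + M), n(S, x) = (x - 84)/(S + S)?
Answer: -1829154/61 ≈ -29986.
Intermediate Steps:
H(p) = (2 + p)**2
n(S, x) = (-84 + x)/(2*S) (n(S, x) = (-84 + x)/((2*S)) = (-84 + x)*(1/(2*S)) = (-84 + x)/(2*S))
h(M) = 1 (h(M) = (2*M)/((2*M)) = (2*M)*(1/(2*M)) = 1)
(-29986 + n(183, H(-8)))/h(225) = (-29986 + (1/2)*(-84 + (2 - 8)**2)/183)/1 = (-29986 + (1/2)*(1/183)*(-84 + (-6)**2))*1 = (-29986 + (1/2)*(1/183)*(-84 + 36))*1 = (-29986 + (1/2)*(1/183)*(-48))*1 = (-29986 - 8/61)*1 = -1829154/61*1 = -1829154/61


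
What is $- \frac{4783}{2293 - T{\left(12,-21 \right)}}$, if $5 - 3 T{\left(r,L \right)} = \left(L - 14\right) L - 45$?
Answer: $- \frac{14349}{7564} \approx -1.897$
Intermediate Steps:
$T{\left(r,L \right)} = \frac{50}{3} - \frac{L \left(-14 + L\right)}{3}$ ($T{\left(r,L \right)} = \frac{5}{3} - \frac{\left(L - 14\right) L - 45}{3} = \frac{5}{3} - \frac{\left(-14 + L\right) L - 45}{3} = \frac{5}{3} - \frac{L \left(-14 + L\right) - 45}{3} = \frac{5}{3} - \frac{-45 + L \left(-14 + L\right)}{3} = \frac{5}{3} - \left(-15 + \frac{L \left(-14 + L\right)}{3}\right) = \frac{50}{3} - \frac{L \left(-14 + L\right)}{3}$)
$- \frac{4783}{2293 - T{\left(12,-21 \right)}} = - \frac{4783}{2293 - \left(\frac{50}{3} - \frac{\left(-21\right)^{2}}{3} + \frac{14}{3} \left(-21\right)\right)} = - \frac{4783}{2293 - \left(\frac{50}{3} - 147 - 98\right)} = - \frac{4783}{2293 - - \frac{685}{3}} = - \frac{4783}{2293 + \frac{685}{3}} = - \frac{4783}{\frac{7564}{3}} = \left(-4783\right) \frac{3}{7564} = - \frac{14349}{7564}$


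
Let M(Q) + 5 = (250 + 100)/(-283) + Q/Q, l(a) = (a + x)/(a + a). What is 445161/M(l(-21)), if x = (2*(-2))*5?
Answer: -41993521/494 ≈ -85007.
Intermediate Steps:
x = -20 (x = -4*5 = -20)
l(a) = (-20 + a)/(2*a) (l(a) = (a - 20)/(a + a) = (-20 + a)/((2*a)) = (-20 + a)*(1/(2*a)) = (-20 + a)/(2*a))
M(Q) = -1482/283 (M(Q) = -5 + ((250 + 100)/(-283) + Q/Q) = -5 + (350*(-1/283) + 1) = -5 + (-350/283 + 1) = -5 - 67/283 = -1482/283)
445161/M(l(-21)) = 445161/(-1482/283) = 445161*(-283/1482) = -41993521/494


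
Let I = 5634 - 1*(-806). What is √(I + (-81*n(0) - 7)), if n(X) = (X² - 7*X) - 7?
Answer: 10*√70 ≈ 83.666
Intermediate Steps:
n(X) = -7 + X² - 7*X
I = 6440 (I = 5634 + 806 = 6440)
√(I + (-81*n(0) - 7)) = √(6440 + (-81*(-7 + 0² - 7*0) - 7)) = √(6440 + (-81*(-7 + 0 + 0) - 7)) = √(6440 + (-81*(-7) - 7)) = √(6440 + (567 - 7)) = √(6440 + 560) = √7000 = 10*√70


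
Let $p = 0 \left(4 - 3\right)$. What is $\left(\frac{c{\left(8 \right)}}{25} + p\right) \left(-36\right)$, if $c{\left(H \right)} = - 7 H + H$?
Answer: $\frac{1728}{25} \approx 69.12$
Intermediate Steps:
$c{\left(H \right)} = - 6 H$
$p = 0$ ($p = 0 \cdot 1 = 0$)
$\left(\frac{c{\left(8 \right)}}{25} + p\right) \left(-36\right) = \left(\frac{\left(-6\right) 8}{25} + 0\right) \left(-36\right) = \left(\left(-48\right) \frac{1}{25} + 0\right) \left(-36\right) = \left(- \frac{48}{25} + 0\right) \left(-36\right) = \left(- \frac{48}{25}\right) \left(-36\right) = \frac{1728}{25}$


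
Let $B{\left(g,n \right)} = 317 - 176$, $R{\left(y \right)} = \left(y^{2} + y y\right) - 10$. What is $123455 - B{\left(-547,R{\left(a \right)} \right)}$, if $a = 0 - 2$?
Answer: $123314$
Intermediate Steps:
$a = -2$
$R{\left(y \right)} = -10 + 2 y^{2}$ ($R{\left(y \right)} = \left(y^{2} + y^{2}\right) - 10 = 2 y^{2} - 10 = -10 + 2 y^{2}$)
$B{\left(g,n \right)} = 141$ ($B{\left(g,n \right)} = 317 - 176 = 141$)
$123455 - B{\left(-547,R{\left(a \right)} \right)} = 123455 - 141 = 123314$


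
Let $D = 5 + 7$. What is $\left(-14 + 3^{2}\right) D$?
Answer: $-60$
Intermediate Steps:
$D = 12$
$\left(-14 + 3^{2}\right) D = \left(-14 + 3^{2}\right) 12 = \left(-14 + 9\right) 12 = \left(-5\right) 12 = -60$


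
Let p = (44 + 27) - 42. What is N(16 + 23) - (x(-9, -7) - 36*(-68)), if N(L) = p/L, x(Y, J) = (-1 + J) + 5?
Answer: -95326/39 ≈ -2444.3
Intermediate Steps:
x(Y, J) = 4 + J
p = 29 (p = 71 - 42 = 29)
N(L) = 29/L
N(16 + 23) - (x(-9, -7) - 36*(-68)) = 29/(16 + 23) - ((4 - 7) - 36*(-68)) = 29/39 - (-3 + 2448) = 29*(1/39) - 1*2445 = 29/39 - 2445 = -95326/39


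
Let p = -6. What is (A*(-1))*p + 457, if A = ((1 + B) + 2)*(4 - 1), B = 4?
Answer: 583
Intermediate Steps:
A = 21 (A = ((1 + 4) + 2)*(4 - 1) = (5 + 2)*3 = 7*3 = 21)
(A*(-1))*p + 457 = (21*(-1))*(-6) + 457 = -21*(-6) + 457 = 126 + 457 = 583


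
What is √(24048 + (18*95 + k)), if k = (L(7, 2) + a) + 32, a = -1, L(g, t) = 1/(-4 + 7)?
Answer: 2*√58026/3 ≈ 160.59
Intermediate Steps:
L(g, t) = ⅓ (L(g, t) = 1/3 = ⅓)
k = 94/3 (k = (⅓ - 1) + 32 = -⅔ + 32 = 94/3 ≈ 31.333)
√(24048 + (18*95 + k)) = √(24048 + (18*95 + 94/3)) = √(24048 + (1710 + 94/3)) = √(24048 + 5224/3) = √(77368/3) = 2*√58026/3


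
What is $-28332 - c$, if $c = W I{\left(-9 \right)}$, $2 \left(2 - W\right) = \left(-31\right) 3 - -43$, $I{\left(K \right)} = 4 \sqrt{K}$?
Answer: $-28332 - 324 i \approx -28332.0 - 324.0 i$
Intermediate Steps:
$W = 27$ ($W = 2 - \frac{\left(-31\right) 3 - -43}{2} = 2 - \frac{-93 + 43}{2} = 2 - -25 = 2 + 25 = 27$)
$c = 324 i$ ($c = 27 \cdot 4 \sqrt{-9} = 27 \cdot 4 \cdot 3 i = 27 \cdot 12 i = 324 i \approx 324.0 i$)
$-28332 - c = -28332 - 324 i$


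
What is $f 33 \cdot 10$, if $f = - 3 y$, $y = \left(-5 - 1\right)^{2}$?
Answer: $-35640$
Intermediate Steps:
$y = 36$ ($y = \left(-6\right)^{2} = 36$)
$f = -108$ ($f = \left(-3\right) 36 = -108$)
$f 33 \cdot 10 = \left(-108\right) 33 \cdot 10 = \left(-3564\right) 10 = -35640$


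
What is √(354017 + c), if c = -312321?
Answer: 4*√2606 ≈ 204.20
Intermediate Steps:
√(354017 + c) = √(354017 - 312321) = √41696 = 4*√2606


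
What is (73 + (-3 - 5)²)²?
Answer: 18769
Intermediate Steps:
(73 + (-3 - 5)²)² = (73 + (-8)²)² = (73 + 64)² = 137² = 18769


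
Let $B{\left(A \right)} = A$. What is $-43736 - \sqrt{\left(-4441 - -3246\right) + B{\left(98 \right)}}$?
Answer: $-43736 - i \sqrt{1097} \approx -43736.0 - 33.121 i$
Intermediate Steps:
$-43736 - \sqrt{\left(-4441 - -3246\right) + B{\left(98 \right)}} = -43736 - \sqrt{\left(-4441 - -3246\right) + 98} = -43736 - \sqrt{\left(-4441 + 3246\right) + 98} = -43736 - \sqrt{-1195 + 98} = -43736 - \sqrt{-1097} = -43736 - i \sqrt{1097}$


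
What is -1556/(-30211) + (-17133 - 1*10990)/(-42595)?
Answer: 915901773/1286837545 ≈ 0.71175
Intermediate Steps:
-1556/(-30211) + (-17133 - 1*10990)/(-42595) = -1556*(-1/30211) + (-17133 - 10990)*(-1/42595) = 1556/30211 - 28123*(-1/42595) = 1556/30211 + 28123/42595 = 915901773/1286837545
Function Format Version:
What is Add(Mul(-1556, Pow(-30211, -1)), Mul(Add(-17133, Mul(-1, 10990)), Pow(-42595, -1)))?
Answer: Rational(915901773, 1286837545) ≈ 0.71175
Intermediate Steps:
Add(Mul(-1556, Pow(-30211, -1)), Mul(Add(-17133, Mul(-1, 10990)), Pow(-42595, -1))) = Add(Mul(-1556, Rational(-1, 30211)), Mul(Add(-17133, -10990), Rational(-1, 42595))) = Add(Rational(1556, 30211), Mul(-28123, Rational(-1, 42595))) = Add(Rational(1556, 30211), Rational(28123, 42595)) = Rational(915901773, 1286837545)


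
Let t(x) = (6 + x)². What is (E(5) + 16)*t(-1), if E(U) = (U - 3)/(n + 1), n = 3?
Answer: 825/2 ≈ 412.50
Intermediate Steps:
E(U) = -¾ + U/4 (E(U) = (U - 3)/(3 + 1) = (-3 + U)/4 = (-3 + U)*(¼) = -¾ + U/4)
(E(5) + 16)*t(-1) = ((-¾ + (¼)*5) + 16)*(6 - 1)² = ((-¾ + 5/4) + 16)*5² = (½ + 16)*25 = (33/2)*25 = 825/2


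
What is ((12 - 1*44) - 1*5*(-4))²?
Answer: 144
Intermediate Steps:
((12 - 1*44) - 1*5*(-4))² = ((12 - 44) - 5*(-4))² = (-32 + 20)² = (-12)² = 144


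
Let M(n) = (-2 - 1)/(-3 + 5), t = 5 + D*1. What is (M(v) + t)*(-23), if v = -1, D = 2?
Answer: -253/2 ≈ -126.50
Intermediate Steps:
t = 7 (t = 5 + 2*1 = 5 + 2 = 7)
M(n) = -3/2
(M(v) + t)*(-23) = (-3/2 + 7)*(-23) = (11/2)*(-23) = -253/2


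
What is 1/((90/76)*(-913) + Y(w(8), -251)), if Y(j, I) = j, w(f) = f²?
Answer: -38/38653 ≈ -0.00098311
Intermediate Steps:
1/((90/76)*(-913) + Y(w(8), -251)) = 1/((90/76)*(-913) + 8²) = 1/((90*(1/76))*(-913) + 64) = 1/((45/38)*(-913) + 64) = 1/(-41085/38 + 64) = 1/(-38653/38) = -38/38653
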